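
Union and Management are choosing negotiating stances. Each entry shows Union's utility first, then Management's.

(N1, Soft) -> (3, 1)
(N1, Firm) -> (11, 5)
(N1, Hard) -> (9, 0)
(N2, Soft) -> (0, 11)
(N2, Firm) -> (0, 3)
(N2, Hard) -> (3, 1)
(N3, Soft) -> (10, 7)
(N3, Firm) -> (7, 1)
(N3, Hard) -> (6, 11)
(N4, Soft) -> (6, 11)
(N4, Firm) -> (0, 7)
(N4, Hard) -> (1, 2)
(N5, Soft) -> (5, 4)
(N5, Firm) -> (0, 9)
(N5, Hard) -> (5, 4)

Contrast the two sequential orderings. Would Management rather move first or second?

first

If Union leads: Management's best replies are N1→Firm, N2→Soft, N3→Hard, N4→Soft, N5→Firm; Union's induced payoffs 11, 0, 6, 6, 0; outcome (N1, Firm), payoffs (11, 5).
If Management leads: Union's best replies are Soft→N3, Firm→N1, Hard→N1; Management's induced payoffs 7, 5, 0; outcome (N3, Soft), payoffs (10, 7).
Management gets 7 moving first and 5 moving second, so Management prefers to move first.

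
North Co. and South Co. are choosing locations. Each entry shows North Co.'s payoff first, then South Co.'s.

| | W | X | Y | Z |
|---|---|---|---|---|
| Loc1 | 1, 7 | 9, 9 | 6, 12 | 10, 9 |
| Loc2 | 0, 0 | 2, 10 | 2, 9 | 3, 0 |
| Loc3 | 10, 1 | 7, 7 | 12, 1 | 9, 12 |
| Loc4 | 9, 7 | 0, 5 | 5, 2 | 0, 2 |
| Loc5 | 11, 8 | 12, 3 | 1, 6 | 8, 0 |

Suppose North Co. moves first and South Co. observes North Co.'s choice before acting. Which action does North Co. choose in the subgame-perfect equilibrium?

Loc5

Solve by backward induction (North Co. leads).
- Loc1: BR = Y, leader payoff 6.
- Loc2: BR = X, leader payoff 2.
- Loc3: BR = Z, leader payoff 9.
- Loc4: BR = W, leader payoff 9.
- Loc5: BR = W, leader payoff 11.
Among 6, 2, 9, 9, 11, the best is 11 at Loc5. Subgame-perfect outcome: (Loc5, W) with payoffs (11, 8).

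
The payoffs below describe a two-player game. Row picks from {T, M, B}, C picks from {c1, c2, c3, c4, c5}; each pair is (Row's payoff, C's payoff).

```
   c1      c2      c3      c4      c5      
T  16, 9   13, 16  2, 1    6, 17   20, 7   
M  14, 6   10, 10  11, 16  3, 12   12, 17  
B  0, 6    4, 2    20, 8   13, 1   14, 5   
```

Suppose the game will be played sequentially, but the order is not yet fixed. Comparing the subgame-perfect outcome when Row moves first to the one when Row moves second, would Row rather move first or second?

first

If Row leads: C's best replies are T→c4, M→c5, B→c3; Row's induced payoffs 6, 12, 20; outcome (B, c3), payoffs (20, 8).
If C leads: Row's best replies are c1→T, c2→T, c3→B, c4→B, c5→T; C's induced payoffs 9, 16, 8, 1, 7; outcome (T, c2), payoffs (13, 16).
Row gets 20 moving first and 13 moving second, so Row prefers to move first.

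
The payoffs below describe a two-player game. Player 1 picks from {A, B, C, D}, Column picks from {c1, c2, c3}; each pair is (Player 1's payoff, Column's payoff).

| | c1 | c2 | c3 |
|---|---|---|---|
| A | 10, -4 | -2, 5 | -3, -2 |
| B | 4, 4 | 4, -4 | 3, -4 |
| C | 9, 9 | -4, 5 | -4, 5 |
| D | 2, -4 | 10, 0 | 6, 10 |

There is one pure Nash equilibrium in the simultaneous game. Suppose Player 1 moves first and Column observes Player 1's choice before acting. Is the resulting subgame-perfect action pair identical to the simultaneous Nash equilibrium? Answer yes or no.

no

Work backward from Column's decision.
- A → Column plays c2 (best of -4, 5, -2); Player 1 gets -2.
- B → Column plays c1 (best of 4, -4, -4); Player 1 gets 4.
- C → Column plays c1 (best of 9, 5, 5); Player 1 gets 9.
- D → Column plays c3 (best of -4, 0, 10); Player 1 gets 6.
Among -2, 4, 9, 6, the best is 9 at C. Subgame-perfect outcome: (C, c1) with payoffs (9, 9).
Under simultaneous play:
Player 1's best replies: c1→A; c2→D; c3→D.
Column's best replies: A→c2; B→c1; C→c1; D→c3.
Only (D, c3) has each player best-responding; Nash payoffs (6, 10).
Sequential outcome (C, c1) differs from the Nash profile (D, c3).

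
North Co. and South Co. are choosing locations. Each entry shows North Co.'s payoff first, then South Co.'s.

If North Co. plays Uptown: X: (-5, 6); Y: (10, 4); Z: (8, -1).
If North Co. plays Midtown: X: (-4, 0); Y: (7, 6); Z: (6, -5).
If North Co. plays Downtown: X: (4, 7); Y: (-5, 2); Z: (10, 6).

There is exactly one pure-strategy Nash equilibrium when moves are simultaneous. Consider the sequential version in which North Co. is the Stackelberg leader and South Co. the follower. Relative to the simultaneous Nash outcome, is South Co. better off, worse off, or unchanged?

worse off

Solve by backward induction (North Co. leads).
- Uptown: South Co. compares 6, 4, -1 and picks X; North Co. would get -5.
- Midtown: South Co. compares 0, 6, -5 and picks Y; North Co. would get 7.
- Downtown: South Co. compares 7, 2, 6 and picks X; North Co. would get 4.
Maximizing over -5, 7, 4, North Co. chooses Midtown. Subgame-perfect outcome: (Midtown, Y) with payoffs (7, 6).
For the simultaneous game, intersect best replies.
North Co.'s best replies: X→Downtown; Y→Uptown; Z→Downtown.
South Co.'s best replies: Uptown→X; Midtown→Y; Downtown→X.
The unique mutual best reply is (Downtown, X), giving (4, 7).
South Co. earns 6 sequentially versus 7 at the Nash outcome: worse off.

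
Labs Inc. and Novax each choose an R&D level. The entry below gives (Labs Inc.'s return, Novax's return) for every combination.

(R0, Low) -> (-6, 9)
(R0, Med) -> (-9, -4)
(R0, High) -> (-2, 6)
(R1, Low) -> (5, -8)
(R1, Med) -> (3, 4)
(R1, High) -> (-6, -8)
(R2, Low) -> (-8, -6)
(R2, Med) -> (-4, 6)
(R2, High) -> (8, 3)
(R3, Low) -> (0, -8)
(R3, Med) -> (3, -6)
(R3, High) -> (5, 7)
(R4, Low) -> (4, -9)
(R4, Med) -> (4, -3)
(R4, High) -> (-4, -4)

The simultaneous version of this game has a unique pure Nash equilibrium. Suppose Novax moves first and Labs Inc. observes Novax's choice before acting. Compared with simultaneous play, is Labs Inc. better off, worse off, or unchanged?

Solve by backward induction (Novax leads).
- Low: BR = R1, leader payoff -8.
- Med: BR = R4, leader payoff -3.
- High: BR = R2, leader payoff 3.
Among -8, -3, 3, the best is 3 at High. Subgame-perfect outcome: (R2, High) with payoffs (8, 3).
Under simultaneous play:
Labs Inc.'s best replies: Low→R1; Med→R4; High→R2.
Novax's best replies: R0→Low; R1→Med; R2→Med; R3→High; R4→Med.
Only (R4, Med) has each player best-responding; Nash payoffs (4, -3).
Labs Inc. earns 8 sequentially versus 4 at the Nash outcome: better off.

better off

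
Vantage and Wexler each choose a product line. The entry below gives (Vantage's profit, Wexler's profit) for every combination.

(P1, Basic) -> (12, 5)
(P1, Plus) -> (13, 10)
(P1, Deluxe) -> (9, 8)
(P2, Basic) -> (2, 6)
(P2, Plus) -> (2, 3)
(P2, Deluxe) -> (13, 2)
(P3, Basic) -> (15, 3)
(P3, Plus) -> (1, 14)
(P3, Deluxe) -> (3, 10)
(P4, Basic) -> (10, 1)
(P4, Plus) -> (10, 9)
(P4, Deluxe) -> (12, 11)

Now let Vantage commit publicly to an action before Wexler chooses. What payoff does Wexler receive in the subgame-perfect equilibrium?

10

Wexler best-responds to each possible Vantage move:
- P1: Wexler compares 5, 10, 8 and picks Plus; Vantage would get 13.
- P2: Wexler compares 6, 3, 2 and picks Basic; Vantage would get 2.
- P3: Wexler compares 3, 14, 10 and picks Plus; Vantage would get 1.
- P4: Wexler compares 1, 9, 11 and picks Deluxe; Vantage would get 12.
Among 13, 2, 1, 12, the best is 13 at P1. Subgame-perfect outcome: (P1, Plus) with payoffs (13, 10).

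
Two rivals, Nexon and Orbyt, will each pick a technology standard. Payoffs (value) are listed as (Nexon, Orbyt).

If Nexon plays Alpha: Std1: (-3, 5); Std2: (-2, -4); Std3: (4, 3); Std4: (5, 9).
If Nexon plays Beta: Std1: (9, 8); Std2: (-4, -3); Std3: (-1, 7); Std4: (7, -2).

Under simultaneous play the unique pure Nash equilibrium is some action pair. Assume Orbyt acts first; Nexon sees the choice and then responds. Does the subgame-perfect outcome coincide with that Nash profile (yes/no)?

Solve by backward induction (Orbyt leads).
- Std1: BR = Beta, leader payoff 8.
- Std2: BR = Alpha, leader payoff -4.
- Std3: BR = Alpha, leader payoff 3.
- Std4: BR = Beta, leader payoff -2.
Orbyt's induced payoffs are 8, -4, 3, -2, so Orbyt commits to Std1. Subgame-perfect outcome: (Beta, Std1) with payoffs (9, 8).
For the simultaneous game, intersect best replies.
Nexon's best replies: Std1→Beta; Std2→Alpha; Std3→Alpha; Std4→Beta.
Orbyt's best replies: Alpha→Std4; Beta→Std1.
Only (Beta, Std1) has each player best-responding; Nash payoffs (9, 8).
Sequential outcome (Beta, Std1) coincides with the Nash profile (Beta, Std1).

yes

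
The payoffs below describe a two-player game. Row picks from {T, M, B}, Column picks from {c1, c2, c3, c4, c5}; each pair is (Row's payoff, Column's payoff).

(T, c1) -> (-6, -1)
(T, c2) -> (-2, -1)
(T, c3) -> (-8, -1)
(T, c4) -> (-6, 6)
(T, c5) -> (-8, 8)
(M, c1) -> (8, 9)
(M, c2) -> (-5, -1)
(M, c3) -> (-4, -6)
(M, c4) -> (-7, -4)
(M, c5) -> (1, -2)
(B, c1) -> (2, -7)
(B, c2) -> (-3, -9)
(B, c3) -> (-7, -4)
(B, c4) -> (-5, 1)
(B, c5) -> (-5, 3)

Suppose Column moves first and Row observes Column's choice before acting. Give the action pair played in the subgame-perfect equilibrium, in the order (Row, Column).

Solve by backward induction (Column leads).
- c1: Row compares -6, 8, 2 and picks M; Column would get 9.
- c2: Row compares -2, -5, -3 and picks T; Column would get -1.
- c3: Row compares -8, -4, -7 and picks M; Column would get -6.
- c4: Row compares -6, -7, -5 and picks B; Column would get 1.
- c5: Row compares -8, 1, -5 and picks M; Column would get -2.
Among 9, -1, -6, 1, -2, the best is 9 at c1. Subgame-perfect outcome: (M, c1) with payoffs (8, 9).

(M, c1)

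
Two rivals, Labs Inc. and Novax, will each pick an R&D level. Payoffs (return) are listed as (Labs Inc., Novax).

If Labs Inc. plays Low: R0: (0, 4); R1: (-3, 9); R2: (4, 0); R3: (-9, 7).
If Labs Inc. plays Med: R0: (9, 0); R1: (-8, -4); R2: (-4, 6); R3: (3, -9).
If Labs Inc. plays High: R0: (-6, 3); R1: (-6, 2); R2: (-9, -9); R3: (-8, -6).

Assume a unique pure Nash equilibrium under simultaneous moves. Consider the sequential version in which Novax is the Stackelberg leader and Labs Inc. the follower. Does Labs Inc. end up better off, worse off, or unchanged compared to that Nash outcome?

unchanged

Labs Inc. best-responds to each possible Novax move:
- R0: BR = Med, leader payoff 0.
- R1: BR = Low, leader payoff 9.
- R2: BR = Low, leader payoff 0.
- R3: BR = Med, leader payoff -9.
Maximizing over 0, 9, 0, -9, Novax chooses R1. Subgame-perfect outcome: (Low, R1) with payoffs (-3, 9).
Under simultaneous play:
Labs Inc.'s best replies: R0→Med; R1→Low; R2→Low; R3→Med.
Novax's best replies: Low→R1; Med→R2; High→R0.
Only (Low, R1) has each player best-responding; Nash payoffs (-3, 9).
Labs Inc. earns -3 sequentially versus -3 at the Nash outcome: unchanged.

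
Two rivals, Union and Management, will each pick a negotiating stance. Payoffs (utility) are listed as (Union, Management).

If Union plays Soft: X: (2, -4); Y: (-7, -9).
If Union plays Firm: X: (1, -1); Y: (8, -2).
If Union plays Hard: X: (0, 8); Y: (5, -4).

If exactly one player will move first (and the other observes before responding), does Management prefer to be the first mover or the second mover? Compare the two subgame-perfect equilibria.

first

If Union leads: Management's best replies are Soft→X, Firm→X, Hard→X; Union's induced payoffs 2, 1, 0; outcome (Soft, X), payoffs (2, -4).
If Management leads: Union's best replies are X→Soft, Y→Firm; Management's induced payoffs -4, -2; outcome (Firm, Y), payoffs (8, -2).
Management gets -2 moving first and -4 moving second, so Management prefers to move first.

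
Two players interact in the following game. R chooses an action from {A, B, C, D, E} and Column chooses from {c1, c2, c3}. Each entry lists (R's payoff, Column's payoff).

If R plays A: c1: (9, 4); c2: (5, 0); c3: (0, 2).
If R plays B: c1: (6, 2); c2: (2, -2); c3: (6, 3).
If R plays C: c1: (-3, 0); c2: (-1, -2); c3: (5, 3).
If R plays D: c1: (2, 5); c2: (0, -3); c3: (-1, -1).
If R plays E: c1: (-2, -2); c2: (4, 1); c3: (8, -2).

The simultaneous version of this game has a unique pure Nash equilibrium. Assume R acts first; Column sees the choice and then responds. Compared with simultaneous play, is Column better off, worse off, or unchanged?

unchanged

Column best-responds to each possible R move:
- A → Column plays c1 (best of 4, 0, 2); R gets 9.
- B → Column plays c3 (best of 2, -2, 3); R gets 6.
- C → Column plays c3 (best of 0, -2, 3); R gets 5.
- D → Column plays c1 (best of 5, -3, -1); R gets 2.
- E → Column plays c2 (best of -2, 1, -2); R gets 4.
R's induced payoffs are 9, 6, 5, 2, 4, so R commits to A. Subgame-perfect outcome: (A, c1) with payoffs (9, 4).
Now find the simultaneous Nash equilibrium.
R's best replies: c1→A; c2→A; c3→E.
Column's best replies: A→c1; B→c3; C→c3; D→c1; E→c2.
Only (A, c1) has each player best-responding; Nash payoffs (9, 4).
Column earns 4 sequentially versus 4 at the Nash outcome: unchanged.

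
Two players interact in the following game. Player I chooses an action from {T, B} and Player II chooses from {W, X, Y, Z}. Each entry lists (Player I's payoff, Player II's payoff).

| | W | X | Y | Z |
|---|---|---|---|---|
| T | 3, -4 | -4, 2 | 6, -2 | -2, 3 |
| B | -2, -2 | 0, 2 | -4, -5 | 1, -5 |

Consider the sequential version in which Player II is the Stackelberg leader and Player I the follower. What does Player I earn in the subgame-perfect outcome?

0

Solve by backward induction (Player II leads).
- W → Player I plays T (best of 3, -2); Player II gets -4.
- X → Player I plays B (best of -4, 0); Player II gets 2.
- Y → Player I plays T (best of 6, -4); Player II gets -2.
- Z → Player I plays B (best of -2, 1); Player II gets -5.
Player II's induced payoffs are -4, 2, -2, -5, so Player II commits to X. Subgame-perfect outcome: (B, X) with payoffs (0, 2).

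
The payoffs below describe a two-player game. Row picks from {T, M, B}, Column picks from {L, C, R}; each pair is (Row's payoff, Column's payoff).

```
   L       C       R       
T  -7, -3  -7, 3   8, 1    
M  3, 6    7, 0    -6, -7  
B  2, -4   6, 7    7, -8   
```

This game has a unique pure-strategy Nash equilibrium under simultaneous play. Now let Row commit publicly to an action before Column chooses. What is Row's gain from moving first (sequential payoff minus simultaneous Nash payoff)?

3

Column best-responds to each possible Row move:
- T: Column compares -3, 3, 1 and picks C; Row would get -7.
- M: Column compares 6, 0, -7 and picks L; Row would get 3.
- B: Column compares -4, 7, -8 and picks C; Row would get 6.
Maximizing over -7, 3, 6, Row chooses B. Subgame-perfect outcome: (B, C) with payoffs (6, 7).
Under simultaneous play:
Row's best replies: L→M; C→M; R→T.
Column's best replies: T→C; M→L; B→C.
The unique mutual best reply is (M, L), giving (3, 6).
Row's commitment gain: 6 − 3 = 3.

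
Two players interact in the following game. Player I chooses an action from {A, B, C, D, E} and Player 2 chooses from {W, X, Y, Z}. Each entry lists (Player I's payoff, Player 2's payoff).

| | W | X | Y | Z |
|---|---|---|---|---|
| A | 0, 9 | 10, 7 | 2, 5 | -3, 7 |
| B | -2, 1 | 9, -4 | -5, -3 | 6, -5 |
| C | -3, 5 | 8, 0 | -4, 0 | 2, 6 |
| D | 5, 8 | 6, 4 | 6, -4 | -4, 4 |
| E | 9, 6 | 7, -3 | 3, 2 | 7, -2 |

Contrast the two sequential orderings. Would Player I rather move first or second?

If Player I leads: Player 2's best replies are A→W, B→W, C→Z, D→W, E→W; Player I's induced payoffs 0, -2, 2, 5, 9; outcome (E, W), payoffs (9, 6).
If Player 2 leads: Player I's best replies are W→E, X→A, Y→D, Z→E; Player 2's induced payoffs 6, 7, -4, -2; outcome (A, X), payoffs (10, 7).
Player I gets 9 moving first and 10 moving second, so Player I prefers to move second.

second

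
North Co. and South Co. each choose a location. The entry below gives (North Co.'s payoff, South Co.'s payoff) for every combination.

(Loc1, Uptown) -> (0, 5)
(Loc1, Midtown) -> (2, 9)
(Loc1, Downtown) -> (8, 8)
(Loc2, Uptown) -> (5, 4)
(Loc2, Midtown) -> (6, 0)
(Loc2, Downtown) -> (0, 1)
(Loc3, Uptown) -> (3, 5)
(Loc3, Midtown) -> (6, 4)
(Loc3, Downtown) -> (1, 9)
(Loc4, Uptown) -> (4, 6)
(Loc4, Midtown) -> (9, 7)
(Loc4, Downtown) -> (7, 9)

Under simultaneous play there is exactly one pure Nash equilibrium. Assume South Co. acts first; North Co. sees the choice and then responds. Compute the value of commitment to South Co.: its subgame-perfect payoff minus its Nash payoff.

4

Work backward from North Co.'s decision.
- Uptown: BR = Loc2, leader payoff 4.
- Midtown: BR = Loc4, leader payoff 7.
- Downtown: BR = Loc1, leader payoff 8.
Among 4, 7, 8, the best is 8 at Downtown. Subgame-perfect outcome: (Loc1, Downtown) with payoffs (8, 8).
For the simultaneous game, intersect best replies.
North Co.'s best replies: Uptown→Loc2; Midtown→Loc4; Downtown→Loc1.
South Co.'s best replies: Loc1→Midtown; Loc2→Uptown; Loc3→Downtown; Loc4→Downtown.
Only (Loc2, Uptown) has each player best-responding; Nash payoffs (5, 4).
South Co.'s commitment gain: 8 − 4 = 4.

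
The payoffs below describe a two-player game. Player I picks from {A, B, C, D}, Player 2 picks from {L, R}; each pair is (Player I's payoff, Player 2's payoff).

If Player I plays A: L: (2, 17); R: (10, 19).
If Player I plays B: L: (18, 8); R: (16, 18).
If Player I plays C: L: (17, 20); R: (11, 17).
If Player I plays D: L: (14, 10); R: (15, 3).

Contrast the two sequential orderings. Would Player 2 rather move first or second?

second

If Player I leads: Player 2's best replies are A→R, B→R, C→L, D→L; Player I's induced payoffs 10, 16, 17, 14; outcome (C, L), payoffs (17, 20).
If Player 2 leads: Player I's best replies are L→B, R→B; Player 2's induced payoffs 8, 18; outcome (B, R), payoffs (16, 18).
Player 2 gets 18 moving first and 20 moving second, so Player 2 prefers to move second.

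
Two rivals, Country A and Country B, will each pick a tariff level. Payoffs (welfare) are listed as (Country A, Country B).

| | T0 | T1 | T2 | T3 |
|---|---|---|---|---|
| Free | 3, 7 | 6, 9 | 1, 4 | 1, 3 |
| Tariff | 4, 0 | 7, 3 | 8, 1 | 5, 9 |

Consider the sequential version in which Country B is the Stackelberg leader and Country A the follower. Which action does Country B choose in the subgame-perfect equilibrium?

T3

Country A best-responds to each possible Country B move:
- T0 → Country A plays Tariff (best of 3, 4); Country B gets 0.
- T1 → Country A plays Tariff (best of 6, 7); Country B gets 3.
- T2 → Country A plays Tariff (best of 1, 8); Country B gets 1.
- T3 → Country A plays Tariff (best of 1, 5); Country B gets 9.
Maximizing over 0, 3, 1, 9, Country B chooses T3. Subgame-perfect outcome: (Tariff, T3) with payoffs (5, 9).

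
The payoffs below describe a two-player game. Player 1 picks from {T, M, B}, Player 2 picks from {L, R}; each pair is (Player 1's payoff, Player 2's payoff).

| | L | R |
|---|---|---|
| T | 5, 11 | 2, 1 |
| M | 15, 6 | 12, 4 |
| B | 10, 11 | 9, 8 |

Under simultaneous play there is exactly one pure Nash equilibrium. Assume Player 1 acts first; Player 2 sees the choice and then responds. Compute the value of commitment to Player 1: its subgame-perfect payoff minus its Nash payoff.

Solve by backward induction (Player 1 leads).
- T → Player 2 plays L (best of 11, 1); Player 1 gets 5.
- M → Player 2 plays L (best of 6, 4); Player 1 gets 15.
- B → Player 2 plays L (best of 11, 8); Player 1 gets 10.
Maximizing over 5, 15, 10, Player 1 chooses M. Subgame-perfect outcome: (M, L) with payoffs (15, 6).
For the simultaneous game, intersect best replies.
Player 1's best replies: L→M; R→M.
Player 2's best replies: T→L; M→L; B→L.
The unique mutual best reply is (M, L), giving (15, 6).
Player 1's commitment gain: 15 − 15 = 0.

0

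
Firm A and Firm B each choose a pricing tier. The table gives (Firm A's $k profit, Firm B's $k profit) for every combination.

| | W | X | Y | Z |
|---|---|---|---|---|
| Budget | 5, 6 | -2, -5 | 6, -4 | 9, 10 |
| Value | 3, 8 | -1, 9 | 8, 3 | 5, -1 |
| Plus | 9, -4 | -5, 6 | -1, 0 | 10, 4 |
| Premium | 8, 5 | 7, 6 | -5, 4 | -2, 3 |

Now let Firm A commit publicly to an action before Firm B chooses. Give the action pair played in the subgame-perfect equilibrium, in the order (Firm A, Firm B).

Solve by backward induction (Firm A leads).
- Budget → Firm B plays Z (best of 6, -5, -4, 10); Firm A gets 9.
- Value → Firm B plays X (best of 8, 9, 3, -1); Firm A gets -1.
- Plus → Firm B plays X (best of -4, 6, 0, 4); Firm A gets -5.
- Premium → Firm B plays X (best of 5, 6, 4, 3); Firm A gets 7.
Maximizing over 9, -1, -5, 7, Firm A chooses Budget. Subgame-perfect outcome: (Budget, Z) with payoffs (9, 10).

(Budget, Z)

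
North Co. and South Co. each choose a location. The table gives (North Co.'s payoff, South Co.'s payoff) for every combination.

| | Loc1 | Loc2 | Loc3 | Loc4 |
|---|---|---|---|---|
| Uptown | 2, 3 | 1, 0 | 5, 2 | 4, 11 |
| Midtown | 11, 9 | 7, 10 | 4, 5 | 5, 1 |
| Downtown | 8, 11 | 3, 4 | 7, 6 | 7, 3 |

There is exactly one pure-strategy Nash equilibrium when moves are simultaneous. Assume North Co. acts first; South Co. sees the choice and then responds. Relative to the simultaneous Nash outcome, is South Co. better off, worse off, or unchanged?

better off

Solve by backward induction (North Co. leads).
- Uptown: South Co. compares 3, 0, 2, 11 and picks Loc4; North Co. would get 4.
- Midtown: South Co. compares 9, 10, 5, 1 and picks Loc2; North Co. would get 7.
- Downtown: South Co. compares 11, 4, 6, 3 and picks Loc1; North Co. would get 8.
Maximizing over 4, 7, 8, North Co. chooses Downtown. Subgame-perfect outcome: (Downtown, Loc1) with payoffs (8, 11).
Under simultaneous play:
North Co.'s best replies: Loc1→Midtown; Loc2→Midtown; Loc3→Downtown; Loc4→Downtown.
South Co.'s best replies: Uptown→Loc4; Midtown→Loc2; Downtown→Loc1.
Only (Midtown, Loc2) has each player best-responding; Nash payoffs (7, 10).
South Co. earns 11 sequentially versus 10 at the Nash outcome: better off.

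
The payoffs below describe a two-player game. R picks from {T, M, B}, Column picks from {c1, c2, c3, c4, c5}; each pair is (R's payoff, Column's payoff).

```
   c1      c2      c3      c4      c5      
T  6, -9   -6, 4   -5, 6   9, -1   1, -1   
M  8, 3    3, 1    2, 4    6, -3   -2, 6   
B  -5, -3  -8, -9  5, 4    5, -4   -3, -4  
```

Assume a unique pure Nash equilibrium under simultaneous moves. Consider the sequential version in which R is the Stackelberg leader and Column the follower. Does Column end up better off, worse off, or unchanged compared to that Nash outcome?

unchanged

Backward induction with R moving first.
- T: Column compares -9, 4, 6, -1, -1 and picks c3; R would get -5.
- M: Column compares 3, 1, 4, -3, 6 and picks c5; R would get -2.
- B: Column compares -3, -9, 4, -4, -4 and picks c3; R would get 5.
Among -5, -2, 5, the best is 5 at B. Subgame-perfect outcome: (B, c3) with payoffs (5, 4).
Now find the simultaneous Nash equilibrium.
R's best replies: c1→M; c2→M; c3→B; c4→T; c5→T.
Column's best replies: T→c3; M→c5; B→c3.
Only (B, c3) has each player best-responding; Nash payoffs (5, 4).
Column earns 4 sequentially versus 4 at the Nash outcome: unchanged.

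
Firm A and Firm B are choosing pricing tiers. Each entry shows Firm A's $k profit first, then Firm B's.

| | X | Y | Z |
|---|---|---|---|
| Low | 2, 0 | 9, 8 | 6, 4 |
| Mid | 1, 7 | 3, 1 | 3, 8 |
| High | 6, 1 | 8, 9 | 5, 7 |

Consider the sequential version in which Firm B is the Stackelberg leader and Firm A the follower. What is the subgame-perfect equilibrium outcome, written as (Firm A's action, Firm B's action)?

(Low, Y)

Solve by backward induction (Firm B leads).
- X: BR = High, leader payoff 1.
- Y: BR = Low, leader payoff 8.
- Z: BR = Low, leader payoff 4.
Maximizing over 1, 8, 4, Firm B chooses Y. Subgame-perfect outcome: (Low, Y) with payoffs (9, 8).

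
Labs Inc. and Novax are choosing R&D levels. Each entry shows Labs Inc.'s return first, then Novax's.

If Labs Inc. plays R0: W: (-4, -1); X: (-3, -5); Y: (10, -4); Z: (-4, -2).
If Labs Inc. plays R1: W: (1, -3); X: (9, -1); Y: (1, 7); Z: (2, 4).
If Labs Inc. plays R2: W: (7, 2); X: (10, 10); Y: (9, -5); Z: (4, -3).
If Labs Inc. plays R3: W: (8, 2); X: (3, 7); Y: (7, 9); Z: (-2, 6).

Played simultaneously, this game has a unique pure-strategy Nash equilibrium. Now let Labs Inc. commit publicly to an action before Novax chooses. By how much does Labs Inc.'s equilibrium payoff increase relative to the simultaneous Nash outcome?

0

Novax best-responds to each possible Labs Inc. move:
- R0 → Novax plays W (best of -1, -5, -4, -2); Labs Inc. gets -4.
- R1 → Novax plays Y (best of -3, -1, 7, 4); Labs Inc. gets 1.
- R2 → Novax plays X (best of 2, 10, -5, -3); Labs Inc. gets 10.
- R3 → Novax plays Y (best of 2, 7, 9, 6); Labs Inc. gets 7.
Among -4, 1, 10, 7, the best is 10 at R2. Subgame-perfect outcome: (R2, X) with payoffs (10, 10).
For the simultaneous game, intersect best replies.
Labs Inc.'s best replies: W→R3; X→R2; Y→R0; Z→R2.
Novax's best replies: R0→W; R1→Y; R2→X; R3→Y.
Only (R2, X) has each player best-responding; Nash payoffs (10, 10).
Labs Inc.'s commitment gain: 10 − 10 = 0.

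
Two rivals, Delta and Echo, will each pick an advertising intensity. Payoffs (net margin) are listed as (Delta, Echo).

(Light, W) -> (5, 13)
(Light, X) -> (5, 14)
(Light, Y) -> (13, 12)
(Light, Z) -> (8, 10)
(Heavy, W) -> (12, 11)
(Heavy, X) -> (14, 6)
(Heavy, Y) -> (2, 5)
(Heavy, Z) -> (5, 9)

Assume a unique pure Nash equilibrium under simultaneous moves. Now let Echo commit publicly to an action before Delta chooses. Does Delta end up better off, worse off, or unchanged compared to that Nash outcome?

better off

Backward induction with Echo moving first.
- W: Delta compares 5, 12 and picks Heavy; Echo would get 11.
- X: Delta compares 5, 14 and picks Heavy; Echo would get 6.
- Y: Delta compares 13, 2 and picks Light; Echo would get 12.
- Z: Delta compares 8, 5 and picks Light; Echo would get 10.
Echo's induced payoffs are 11, 6, 12, 10, so Echo commits to Y. Subgame-perfect outcome: (Light, Y) with payoffs (13, 12).
Under simultaneous play:
Delta's best replies: W→Heavy; X→Heavy; Y→Light; Z→Light.
Echo's best replies: Light→X; Heavy→W.
The unique mutual best reply is (Heavy, W), giving (12, 11).
Delta earns 13 sequentially versus 12 at the Nash outcome: better off.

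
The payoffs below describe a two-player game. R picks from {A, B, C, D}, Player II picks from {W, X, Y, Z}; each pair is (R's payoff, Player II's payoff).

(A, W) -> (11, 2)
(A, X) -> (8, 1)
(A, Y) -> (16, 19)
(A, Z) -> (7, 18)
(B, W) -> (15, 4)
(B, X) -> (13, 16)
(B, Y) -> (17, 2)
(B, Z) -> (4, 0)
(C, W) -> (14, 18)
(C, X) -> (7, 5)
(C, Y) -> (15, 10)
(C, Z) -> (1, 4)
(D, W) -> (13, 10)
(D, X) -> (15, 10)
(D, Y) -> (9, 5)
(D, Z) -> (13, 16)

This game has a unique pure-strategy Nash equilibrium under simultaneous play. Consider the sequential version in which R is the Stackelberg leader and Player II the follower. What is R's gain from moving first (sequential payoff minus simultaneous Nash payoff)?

Solve by backward induction (R leads).
- A → Player II plays Y (best of 2, 1, 19, 18); R gets 16.
- B → Player II plays X (best of 4, 16, 2, 0); R gets 13.
- C → Player II plays W (best of 18, 5, 10, 4); R gets 14.
- D → Player II plays Z (best of 10, 10, 5, 16); R gets 13.
R's induced payoffs are 16, 13, 14, 13, so R commits to A. Subgame-perfect outcome: (A, Y) with payoffs (16, 19).
For the simultaneous game, intersect best replies.
R's best replies: W→B; X→D; Y→B; Z→D.
Player II's best replies: A→Y; B→X; C→W; D→Z.
The unique mutual best reply is (D, Z), giving (13, 16).
R's commitment gain: 16 − 13 = 3.

3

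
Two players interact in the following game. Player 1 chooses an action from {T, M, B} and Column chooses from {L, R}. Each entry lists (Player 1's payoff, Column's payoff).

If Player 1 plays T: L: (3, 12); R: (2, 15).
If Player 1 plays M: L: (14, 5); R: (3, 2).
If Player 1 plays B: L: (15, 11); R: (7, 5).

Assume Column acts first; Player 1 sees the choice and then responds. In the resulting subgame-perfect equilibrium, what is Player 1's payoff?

Backward induction with Column moving first.
- L: BR = B, leader payoff 11.
- R: BR = B, leader payoff 5.
Maximizing over 11, 5, Column chooses L. Subgame-perfect outcome: (B, L) with payoffs (15, 11).

15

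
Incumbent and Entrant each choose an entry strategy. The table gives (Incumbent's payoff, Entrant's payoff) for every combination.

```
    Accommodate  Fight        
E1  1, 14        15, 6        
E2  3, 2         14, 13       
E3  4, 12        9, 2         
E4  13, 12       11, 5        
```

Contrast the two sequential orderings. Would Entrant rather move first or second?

If Incumbent leads: Entrant's best replies are E1→Accommodate, E2→Fight, E3→Accommodate, E4→Accommodate; Incumbent's induced payoffs 1, 14, 4, 13; outcome (E2, Fight), payoffs (14, 13).
If Entrant leads: Incumbent's best replies are Accommodate→E4, Fight→E1; Entrant's induced payoffs 12, 6; outcome (E4, Accommodate), payoffs (13, 12).
Entrant gets 12 moving first and 13 moving second, so Entrant prefers to move second.

second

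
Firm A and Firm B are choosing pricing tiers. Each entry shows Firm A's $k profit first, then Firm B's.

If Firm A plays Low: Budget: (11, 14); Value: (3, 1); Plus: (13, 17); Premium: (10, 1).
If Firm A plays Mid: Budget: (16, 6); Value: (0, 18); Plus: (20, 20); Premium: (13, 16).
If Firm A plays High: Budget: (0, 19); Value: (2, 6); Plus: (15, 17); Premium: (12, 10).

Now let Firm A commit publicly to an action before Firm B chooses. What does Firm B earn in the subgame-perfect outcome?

20

Work backward from Firm B's decision.
- Low: Firm B compares 14, 1, 17, 1 and picks Plus; Firm A would get 13.
- Mid: Firm B compares 6, 18, 20, 16 and picks Plus; Firm A would get 20.
- High: Firm B compares 19, 6, 17, 10 and picks Budget; Firm A would get 0.
Among 13, 20, 0, the best is 20 at Mid. Subgame-perfect outcome: (Mid, Plus) with payoffs (20, 20).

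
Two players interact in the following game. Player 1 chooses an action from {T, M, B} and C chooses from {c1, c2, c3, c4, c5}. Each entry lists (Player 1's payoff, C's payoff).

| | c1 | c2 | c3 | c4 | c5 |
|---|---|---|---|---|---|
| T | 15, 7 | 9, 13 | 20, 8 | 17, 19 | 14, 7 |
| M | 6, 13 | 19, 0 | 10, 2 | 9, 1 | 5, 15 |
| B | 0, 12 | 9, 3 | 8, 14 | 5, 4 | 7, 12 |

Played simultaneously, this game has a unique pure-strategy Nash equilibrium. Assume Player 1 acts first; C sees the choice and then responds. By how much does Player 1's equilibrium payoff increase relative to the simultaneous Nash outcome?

0

Solve by backward induction (Player 1 leads).
- T: BR = c4, leader payoff 17.
- M: BR = c5, leader payoff 5.
- B: BR = c3, leader payoff 8.
Among 17, 5, 8, the best is 17 at T. Subgame-perfect outcome: (T, c4) with payoffs (17, 19).
Now find the simultaneous Nash equilibrium.
Player 1's best replies: c1→T; c2→M; c3→T; c4→T; c5→T.
C's best replies: T→c4; M→c5; B→c3.
The unique mutual best reply is (T, c4), giving (17, 19).
Player 1's commitment gain: 17 − 17 = 0.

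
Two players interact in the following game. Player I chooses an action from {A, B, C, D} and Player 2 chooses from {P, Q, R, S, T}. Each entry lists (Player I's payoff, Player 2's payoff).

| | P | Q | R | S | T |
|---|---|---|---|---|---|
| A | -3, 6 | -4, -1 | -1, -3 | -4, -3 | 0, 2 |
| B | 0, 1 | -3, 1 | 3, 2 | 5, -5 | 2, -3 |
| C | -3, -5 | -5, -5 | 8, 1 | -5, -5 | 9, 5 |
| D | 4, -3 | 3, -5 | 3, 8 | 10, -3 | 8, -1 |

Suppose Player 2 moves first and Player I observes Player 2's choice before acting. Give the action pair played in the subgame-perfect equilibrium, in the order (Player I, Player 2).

(C, T)

Work backward from Player I's decision.
- P → Player I plays D (best of -3, 0, -3, 4); Player 2 gets -3.
- Q → Player I plays D (best of -4, -3, -5, 3); Player 2 gets -5.
- R → Player I plays C (best of -1, 3, 8, 3); Player 2 gets 1.
- S → Player I plays D (best of -4, 5, -5, 10); Player 2 gets -3.
- T → Player I plays C (best of 0, 2, 9, 8); Player 2 gets 5.
Among -3, -5, 1, -3, 5, the best is 5 at T. Subgame-perfect outcome: (C, T) with payoffs (9, 5).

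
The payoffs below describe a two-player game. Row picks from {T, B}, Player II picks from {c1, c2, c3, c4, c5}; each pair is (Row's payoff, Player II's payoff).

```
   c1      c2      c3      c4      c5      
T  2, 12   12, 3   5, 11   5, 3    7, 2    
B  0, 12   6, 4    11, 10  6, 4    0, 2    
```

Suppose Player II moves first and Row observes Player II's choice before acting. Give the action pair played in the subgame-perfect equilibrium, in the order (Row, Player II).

Solve by backward induction (Player II leads).
- c1 → Row plays T (best of 2, 0); Player II gets 12.
- c2 → Row plays T (best of 12, 6); Player II gets 3.
- c3 → Row plays B (best of 5, 11); Player II gets 10.
- c4 → Row plays B (best of 5, 6); Player II gets 4.
- c5 → Row plays T (best of 7, 0); Player II gets 2.
Among 12, 3, 10, 4, 2, the best is 12 at c1. Subgame-perfect outcome: (T, c1) with payoffs (2, 12).

(T, c1)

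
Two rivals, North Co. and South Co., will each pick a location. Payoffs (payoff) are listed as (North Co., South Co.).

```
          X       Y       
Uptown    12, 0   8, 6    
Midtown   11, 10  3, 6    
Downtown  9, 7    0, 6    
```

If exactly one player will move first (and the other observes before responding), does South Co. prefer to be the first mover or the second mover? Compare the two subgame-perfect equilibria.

If North Co. leads: South Co.'s best replies are Uptown→Y, Midtown→X, Downtown→X; North Co.'s induced payoffs 8, 11, 9; outcome (Midtown, X), payoffs (11, 10).
If South Co. leads: North Co.'s best replies are X→Uptown, Y→Uptown; South Co.'s induced payoffs 0, 6; outcome (Uptown, Y), payoffs (8, 6).
South Co. gets 6 moving first and 10 moving second, so South Co. prefers to move second.

second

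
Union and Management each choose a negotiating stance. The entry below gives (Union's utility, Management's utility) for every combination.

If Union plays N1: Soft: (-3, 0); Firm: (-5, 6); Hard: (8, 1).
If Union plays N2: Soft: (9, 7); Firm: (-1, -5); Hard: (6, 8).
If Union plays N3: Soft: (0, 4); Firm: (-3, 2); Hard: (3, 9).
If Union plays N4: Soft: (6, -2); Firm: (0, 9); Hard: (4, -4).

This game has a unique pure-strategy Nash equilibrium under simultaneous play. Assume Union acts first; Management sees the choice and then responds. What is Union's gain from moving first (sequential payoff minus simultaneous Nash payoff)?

Work backward from Management's decision.
- N1: Management compares 0, 6, 1 and picks Firm; Union would get -5.
- N2: Management compares 7, -5, 8 and picks Hard; Union would get 6.
- N3: Management compares 4, 2, 9 and picks Hard; Union would get 3.
- N4: Management compares -2, 9, -4 and picks Firm; Union would get 0.
Maximizing over -5, 6, 3, 0, Union chooses N2. Subgame-perfect outcome: (N2, Hard) with payoffs (6, 8).
Under simultaneous play:
Union's best replies: Soft→N2; Firm→N4; Hard→N1.
Management's best replies: N1→Firm; N2→Hard; N3→Hard; N4→Firm.
The unique mutual best reply is (N4, Firm), giving (0, 9).
Union's commitment gain: 6 − 0 = 6.

6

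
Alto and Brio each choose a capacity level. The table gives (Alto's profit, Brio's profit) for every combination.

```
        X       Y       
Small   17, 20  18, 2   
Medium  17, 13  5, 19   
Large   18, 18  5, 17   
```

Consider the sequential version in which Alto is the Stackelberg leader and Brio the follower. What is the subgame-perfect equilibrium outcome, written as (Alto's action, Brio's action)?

(Large, X)

Solve by backward induction (Alto leads).
- Small: Brio compares 20, 2 and picks X; Alto would get 17.
- Medium: Brio compares 13, 19 and picks Y; Alto would get 5.
- Large: Brio compares 18, 17 and picks X; Alto would get 18.
Maximizing over 17, 5, 18, Alto chooses Large. Subgame-perfect outcome: (Large, X) with payoffs (18, 18).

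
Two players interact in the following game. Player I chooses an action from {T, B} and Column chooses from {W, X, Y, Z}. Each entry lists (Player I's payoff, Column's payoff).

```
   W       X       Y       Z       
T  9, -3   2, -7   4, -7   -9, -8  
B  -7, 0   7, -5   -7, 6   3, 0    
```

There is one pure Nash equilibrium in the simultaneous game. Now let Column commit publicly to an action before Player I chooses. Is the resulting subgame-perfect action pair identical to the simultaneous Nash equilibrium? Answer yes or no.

no

Solve by backward induction (Column leads).
- W: Player I compares 9, -7 and picks T; Column would get -3.
- X: Player I compares 2, 7 and picks B; Column would get -5.
- Y: Player I compares 4, -7 and picks T; Column would get -7.
- Z: Player I compares -9, 3 and picks B; Column would get 0.
Column's induced payoffs are -3, -5, -7, 0, so Column commits to Z. Subgame-perfect outcome: (B, Z) with payoffs (3, 0).
For the simultaneous game, intersect best replies.
Player I's best replies: W→T; X→B; Y→T; Z→B.
Column's best replies: T→W; B→Y.
Only (T, W) has each player best-responding; Nash payoffs (9, -3).
Sequential outcome (B, Z) differs from the Nash profile (T, W).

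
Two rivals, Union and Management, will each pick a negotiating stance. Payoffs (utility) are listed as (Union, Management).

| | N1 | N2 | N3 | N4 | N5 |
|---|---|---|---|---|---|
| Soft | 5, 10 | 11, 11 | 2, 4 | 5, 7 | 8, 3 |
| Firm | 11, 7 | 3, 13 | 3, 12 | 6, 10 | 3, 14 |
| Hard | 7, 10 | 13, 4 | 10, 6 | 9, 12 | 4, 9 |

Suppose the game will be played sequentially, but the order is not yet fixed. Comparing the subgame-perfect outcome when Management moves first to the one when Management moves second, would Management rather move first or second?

If Union leads: Management's best replies are Soft→N2, Firm→N5, Hard→N4; Union's induced payoffs 11, 3, 9; outcome (Soft, N2), payoffs (11, 11).
If Management leads: Union's best replies are N1→Firm, N2→Hard, N3→Hard, N4→Hard, N5→Soft; Management's induced payoffs 7, 4, 6, 12, 3; outcome (Hard, N4), payoffs (9, 12).
Management gets 12 moving first and 11 moving second, so Management prefers to move first.

first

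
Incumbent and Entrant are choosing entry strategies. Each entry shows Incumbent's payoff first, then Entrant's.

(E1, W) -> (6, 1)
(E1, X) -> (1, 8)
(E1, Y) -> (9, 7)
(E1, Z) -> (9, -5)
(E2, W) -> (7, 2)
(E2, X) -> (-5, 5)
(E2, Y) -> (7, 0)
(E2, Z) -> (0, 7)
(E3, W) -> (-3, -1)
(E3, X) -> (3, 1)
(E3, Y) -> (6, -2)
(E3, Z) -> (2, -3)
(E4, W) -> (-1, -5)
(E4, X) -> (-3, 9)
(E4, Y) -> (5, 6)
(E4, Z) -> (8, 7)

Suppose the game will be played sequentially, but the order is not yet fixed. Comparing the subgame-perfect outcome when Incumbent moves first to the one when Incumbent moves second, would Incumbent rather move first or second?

second

If Incumbent leads: Entrant's best replies are E1→X, E2→Z, E3→X, E4→X; Incumbent's induced payoffs 1, 0, 3, -3; outcome (E3, X), payoffs (3, 1).
If Entrant leads: Incumbent's best replies are W→E2, X→E3, Y→E1, Z→E1; Entrant's induced payoffs 2, 1, 7, -5; outcome (E1, Y), payoffs (9, 7).
Incumbent gets 3 moving first and 9 moving second, so Incumbent prefers to move second.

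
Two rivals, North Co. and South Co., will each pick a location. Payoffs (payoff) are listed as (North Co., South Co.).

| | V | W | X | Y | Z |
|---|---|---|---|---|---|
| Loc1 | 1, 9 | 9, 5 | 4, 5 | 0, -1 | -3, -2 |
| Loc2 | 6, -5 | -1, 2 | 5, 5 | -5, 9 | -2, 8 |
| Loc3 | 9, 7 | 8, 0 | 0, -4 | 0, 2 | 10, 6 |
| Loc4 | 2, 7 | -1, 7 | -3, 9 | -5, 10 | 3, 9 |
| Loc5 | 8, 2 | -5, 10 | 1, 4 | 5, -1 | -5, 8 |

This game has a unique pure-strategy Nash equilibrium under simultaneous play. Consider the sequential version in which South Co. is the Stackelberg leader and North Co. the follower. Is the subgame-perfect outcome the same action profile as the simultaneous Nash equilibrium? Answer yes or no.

Solve by backward induction (South Co. leads).
- V: North Co. compares 1, 6, 9, 2, 8 and picks Loc3; South Co. would get 7.
- W: North Co. compares 9, -1, 8, -1, -5 and picks Loc1; South Co. would get 5.
- X: North Co. compares 4, 5, 0, -3, 1 and picks Loc2; South Co. would get 5.
- Y: North Co. compares 0, -5, 0, -5, 5 and picks Loc5; South Co. would get -1.
- Z: North Co. compares -3, -2, 10, 3, -5 and picks Loc3; South Co. would get 6.
South Co.'s induced payoffs are 7, 5, 5, -1, 6, so South Co. commits to V. Subgame-perfect outcome: (Loc3, V) with payoffs (9, 7).
For the simultaneous game, intersect best replies.
North Co.'s best replies: V→Loc3; W→Loc1; X→Loc2; Y→Loc5; Z→Loc3.
South Co.'s best replies: Loc1→V; Loc2→Y; Loc3→V; Loc4→Y; Loc5→W.
Only (Loc3, V) has each player best-responding; Nash payoffs (9, 7).
Sequential outcome (Loc3, V) coincides with the Nash profile (Loc3, V).

yes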